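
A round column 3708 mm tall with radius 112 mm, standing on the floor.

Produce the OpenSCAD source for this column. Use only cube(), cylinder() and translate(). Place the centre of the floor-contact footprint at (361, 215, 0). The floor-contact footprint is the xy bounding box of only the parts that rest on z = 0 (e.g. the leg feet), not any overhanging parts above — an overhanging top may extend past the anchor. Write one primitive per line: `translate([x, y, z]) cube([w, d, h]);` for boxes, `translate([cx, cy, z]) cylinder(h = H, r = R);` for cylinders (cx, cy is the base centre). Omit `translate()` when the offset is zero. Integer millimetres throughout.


translate([361, 215, 0]) cylinder(h = 3708, r = 112);


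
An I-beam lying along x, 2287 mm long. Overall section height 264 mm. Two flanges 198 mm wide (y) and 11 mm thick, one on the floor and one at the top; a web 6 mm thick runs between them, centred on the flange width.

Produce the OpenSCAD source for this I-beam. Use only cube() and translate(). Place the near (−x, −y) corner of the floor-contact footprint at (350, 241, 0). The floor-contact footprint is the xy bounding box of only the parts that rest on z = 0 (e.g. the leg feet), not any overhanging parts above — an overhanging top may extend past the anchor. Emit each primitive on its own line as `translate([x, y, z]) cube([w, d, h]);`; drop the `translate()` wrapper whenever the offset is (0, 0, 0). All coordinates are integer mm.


translate([350, 241, 0]) cube([2287, 198, 11]);
translate([350, 337, 11]) cube([2287, 6, 242]);
translate([350, 241, 253]) cube([2287, 198, 11]);


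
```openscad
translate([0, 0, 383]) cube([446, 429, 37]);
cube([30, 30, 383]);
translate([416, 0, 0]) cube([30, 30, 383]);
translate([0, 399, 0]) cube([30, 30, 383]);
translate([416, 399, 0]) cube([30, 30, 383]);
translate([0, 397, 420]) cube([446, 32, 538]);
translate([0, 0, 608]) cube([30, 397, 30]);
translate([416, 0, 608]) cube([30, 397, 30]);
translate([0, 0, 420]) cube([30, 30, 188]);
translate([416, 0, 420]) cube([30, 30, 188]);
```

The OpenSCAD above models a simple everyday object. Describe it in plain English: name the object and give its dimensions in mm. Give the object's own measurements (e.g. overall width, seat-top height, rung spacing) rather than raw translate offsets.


A chair. The seat is a 446×429×37 mm slab with its top at z = 420 mm, on four 30×30 mm corner legs (flush with the seat edges, standing on z = 0). A flat backrest 32 mm thick, 538 mm tall, spans the full seat width and rises from the seat top along its +y edge, rear face flush with the rear of the seat. Two armrests of 30×30 mm section run along each side from the seat's front edge to the front of the backrest, top faces 218 mm above the seat top and outer faces flush with the seat's x-edges; a 30×30 mm post under the front of each armrest stands on the seat at the front corner.


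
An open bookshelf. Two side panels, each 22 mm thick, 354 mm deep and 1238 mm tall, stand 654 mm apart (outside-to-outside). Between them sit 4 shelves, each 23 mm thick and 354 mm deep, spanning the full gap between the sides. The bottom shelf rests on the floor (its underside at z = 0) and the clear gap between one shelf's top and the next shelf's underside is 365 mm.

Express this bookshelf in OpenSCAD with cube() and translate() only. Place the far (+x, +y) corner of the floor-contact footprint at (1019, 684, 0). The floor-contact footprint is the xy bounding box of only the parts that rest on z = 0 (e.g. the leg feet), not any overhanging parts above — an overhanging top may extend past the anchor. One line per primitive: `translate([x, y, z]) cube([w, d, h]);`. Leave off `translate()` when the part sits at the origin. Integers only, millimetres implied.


translate([365, 330, 0]) cube([22, 354, 1238]);
translate([997, 330, 0]) cube([22, 354, 1238]);
translate([387, 330, 0]) cube([610, 354, 23]);
translate([387, 330, 388]) cube([610, 354, 23]);
translate([387, 330, 776]) cube([610, 354, 23]);
translate([387, 330, 1164]) cube([610, 354, 23]);


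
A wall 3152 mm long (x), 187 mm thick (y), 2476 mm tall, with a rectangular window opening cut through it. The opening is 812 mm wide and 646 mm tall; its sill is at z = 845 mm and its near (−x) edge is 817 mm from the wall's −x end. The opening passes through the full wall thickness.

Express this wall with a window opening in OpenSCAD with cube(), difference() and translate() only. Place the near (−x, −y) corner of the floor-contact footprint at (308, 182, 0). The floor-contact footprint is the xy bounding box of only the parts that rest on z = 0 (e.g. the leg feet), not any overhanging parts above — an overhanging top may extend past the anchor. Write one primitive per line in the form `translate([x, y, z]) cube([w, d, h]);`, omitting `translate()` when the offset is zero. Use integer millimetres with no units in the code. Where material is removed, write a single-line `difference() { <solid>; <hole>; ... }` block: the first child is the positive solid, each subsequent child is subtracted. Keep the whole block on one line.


difference() { translate([308, 182, 0]) cube([3152, 187, 2476]); translate([1125, 182, 845]) cube([812, 187, 646]); }


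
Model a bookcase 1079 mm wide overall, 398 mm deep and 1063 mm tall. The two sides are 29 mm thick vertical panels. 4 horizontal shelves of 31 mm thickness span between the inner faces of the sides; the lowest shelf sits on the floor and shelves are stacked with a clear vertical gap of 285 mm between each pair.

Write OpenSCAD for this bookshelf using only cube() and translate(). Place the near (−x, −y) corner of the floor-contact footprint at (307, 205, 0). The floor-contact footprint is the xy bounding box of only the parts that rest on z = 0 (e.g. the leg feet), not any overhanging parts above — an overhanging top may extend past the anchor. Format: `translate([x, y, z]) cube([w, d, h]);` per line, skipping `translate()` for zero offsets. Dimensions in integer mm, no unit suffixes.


translate([307, 205, 0]) cube([29, 398, 1063]);
translate([1357, 205, 0]) cube([29, 398, 1063]);
translate([336, 205, 0]) cube([1021, 398, 31]);
translate([336, 205, 316]) cube([1021, 398, 31]);
translate([336, 205, 632]) cube([1021, 398, 31]);
translate([336, 205, 948]) cube([1021, 398, 31]);


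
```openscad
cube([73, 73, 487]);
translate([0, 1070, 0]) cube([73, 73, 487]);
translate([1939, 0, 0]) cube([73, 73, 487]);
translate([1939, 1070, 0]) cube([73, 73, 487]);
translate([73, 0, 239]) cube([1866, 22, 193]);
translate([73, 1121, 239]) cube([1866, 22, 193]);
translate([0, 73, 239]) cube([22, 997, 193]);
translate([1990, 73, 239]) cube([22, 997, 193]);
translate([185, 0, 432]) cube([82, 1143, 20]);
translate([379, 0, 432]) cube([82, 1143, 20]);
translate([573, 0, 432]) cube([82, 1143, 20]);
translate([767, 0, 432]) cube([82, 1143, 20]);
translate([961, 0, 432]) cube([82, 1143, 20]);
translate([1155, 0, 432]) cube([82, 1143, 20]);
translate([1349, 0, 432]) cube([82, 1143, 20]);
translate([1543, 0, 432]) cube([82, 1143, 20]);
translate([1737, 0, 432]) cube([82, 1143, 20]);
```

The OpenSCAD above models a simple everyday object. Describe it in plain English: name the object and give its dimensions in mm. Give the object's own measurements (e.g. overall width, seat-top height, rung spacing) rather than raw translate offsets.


A bed frame 2012 mm long (x) by 1143 mm wide (y). Four 73×73 mm corner posts, 487 mm tall, at the corners of the footprint. Four rails of 22 mm thickness and 193 mm height run between adjacent posts with their undersides at z = 239 mm, their outer faces flush with the outside of the frame (the two x-running rails run between the posts' inner faces; the two y-running rails run between the posts' inner faces). 9 slats, each 82 mm wide (x) and 20 mm thick, lie across the top of the two x-running rails, running the full 1143 mm width of the frame in y; along x they sit between the end posts with a 112 mm gap after the −x posts and between neighbouring slats, leaving 120 mm before the +x posts.


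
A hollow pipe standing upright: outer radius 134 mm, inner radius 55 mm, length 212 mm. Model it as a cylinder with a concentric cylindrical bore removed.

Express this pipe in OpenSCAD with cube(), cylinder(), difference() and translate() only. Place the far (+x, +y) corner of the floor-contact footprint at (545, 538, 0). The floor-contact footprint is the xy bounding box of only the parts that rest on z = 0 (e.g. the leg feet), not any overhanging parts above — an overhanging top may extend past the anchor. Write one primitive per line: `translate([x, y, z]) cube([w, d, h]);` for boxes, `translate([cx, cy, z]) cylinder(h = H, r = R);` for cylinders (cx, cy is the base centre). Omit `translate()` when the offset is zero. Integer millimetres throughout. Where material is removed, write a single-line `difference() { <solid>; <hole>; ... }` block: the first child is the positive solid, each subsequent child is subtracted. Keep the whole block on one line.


difference() { translate([411, 404, 0]) cylinder(h = 212, r = 134); translate([411, 404, 0]) cylinder(h = 212, r = 55); }


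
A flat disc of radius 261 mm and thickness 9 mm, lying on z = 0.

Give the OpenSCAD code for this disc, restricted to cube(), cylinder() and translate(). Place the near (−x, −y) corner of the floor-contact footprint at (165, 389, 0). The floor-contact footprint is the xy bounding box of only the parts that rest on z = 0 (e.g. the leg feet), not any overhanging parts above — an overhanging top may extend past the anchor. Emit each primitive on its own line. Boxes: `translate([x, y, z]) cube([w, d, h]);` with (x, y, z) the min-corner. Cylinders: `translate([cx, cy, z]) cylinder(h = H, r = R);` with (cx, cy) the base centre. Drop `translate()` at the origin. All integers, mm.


translate([426, 650, 0]) cylinder(h = 9, r = 261);


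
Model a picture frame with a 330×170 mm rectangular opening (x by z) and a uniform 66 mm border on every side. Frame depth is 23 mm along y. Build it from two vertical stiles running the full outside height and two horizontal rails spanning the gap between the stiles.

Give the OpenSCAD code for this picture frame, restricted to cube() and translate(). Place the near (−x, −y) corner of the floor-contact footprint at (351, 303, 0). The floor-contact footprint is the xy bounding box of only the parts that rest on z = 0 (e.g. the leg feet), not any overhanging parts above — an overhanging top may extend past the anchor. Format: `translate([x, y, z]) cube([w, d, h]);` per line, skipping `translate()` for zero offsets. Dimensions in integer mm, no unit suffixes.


translate([351, 303, 0]) cube([66, 23, 302]);
translate([747, 303, 0]) cube([66, 23, 302]);
translate([417, 303, 0]) cube([330, 23, 66]);
translate([417, 303, 236]) cube([330, 23, 66]);


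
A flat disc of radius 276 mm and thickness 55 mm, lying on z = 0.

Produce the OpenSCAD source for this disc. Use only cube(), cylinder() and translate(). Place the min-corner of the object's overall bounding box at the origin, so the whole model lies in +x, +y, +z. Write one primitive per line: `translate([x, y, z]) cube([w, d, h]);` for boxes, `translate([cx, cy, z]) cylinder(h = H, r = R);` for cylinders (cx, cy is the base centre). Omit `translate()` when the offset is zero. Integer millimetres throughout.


translate([276, 276, 0]) cylinder(h = 55, r = 276);


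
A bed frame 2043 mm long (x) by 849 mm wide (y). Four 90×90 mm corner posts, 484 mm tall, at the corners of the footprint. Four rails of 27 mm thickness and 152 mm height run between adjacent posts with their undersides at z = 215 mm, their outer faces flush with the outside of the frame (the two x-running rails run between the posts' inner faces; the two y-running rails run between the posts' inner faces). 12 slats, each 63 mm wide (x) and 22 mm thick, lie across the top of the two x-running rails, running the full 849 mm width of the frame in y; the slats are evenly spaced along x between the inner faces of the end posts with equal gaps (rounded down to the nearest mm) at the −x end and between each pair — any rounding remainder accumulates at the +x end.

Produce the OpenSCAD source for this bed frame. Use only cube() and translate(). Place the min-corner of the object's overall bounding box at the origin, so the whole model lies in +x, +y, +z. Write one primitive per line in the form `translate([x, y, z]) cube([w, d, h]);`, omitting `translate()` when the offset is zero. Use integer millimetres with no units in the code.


// slat z = rail_z + rail_h = 215 + 152 = 367
// slat gap = ⌊(1863 − 12·63) / 13⌋ = 85
cube([90, 90, 484]);
translate([0, 759, 0]) cube([90, 90, 484]);
translate([1953, 0, 0]) cube([90, 90, 484]);
translate([1953, 759, 0]) cube([90, 90, 484]);
translate([90, 0, 215]) cube([1863, 27, 152]);
translate([90, 822, 215]) cube([1863, 27, 152]);
translate([0, 90, 215]) cube([27, 669, 152]);
translate([2016, 90, 215]) cube([27, 669, 152]);
translate([175, 0, 367]) cube([63, 849, 22]);
translate([323, 0, 367]) cube([63, 849, 22]);
translate([471, 0, 367]) cube([63, 849, 22]);
translate([619, 0, 367]) cube([63, 849, 22]);
translate([767, 0, 367]) cube([63, 849, 22]);
translate([915, 0, 367]) cube([63, 849, 22]);
translate([1063, 0, 367]) cube([63, 849, 22]);
translate([1211, 0, 367]) cube([63, 849, 22]);
translate([1359, 0, 367]) cube([63, 849, 22]);
translate([1507, 0, 367]) cube([63, 849, 22]);
translate([1655, 0, 367]) cube([63, 849, 22]);
translate([1803, 0, 367]) cube([63, 849, 22]);


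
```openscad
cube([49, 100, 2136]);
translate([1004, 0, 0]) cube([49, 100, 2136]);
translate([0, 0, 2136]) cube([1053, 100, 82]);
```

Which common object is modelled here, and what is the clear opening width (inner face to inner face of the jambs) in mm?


A door frame. The clear opening width is 955 mm.

Two 2136 mm tall posts with a header on top — a door frame. The left jamb is 49 mm wide at x = 0; the right jamb starts at x = 1004. The clear opening is 1004 − 49 = 955 mm.


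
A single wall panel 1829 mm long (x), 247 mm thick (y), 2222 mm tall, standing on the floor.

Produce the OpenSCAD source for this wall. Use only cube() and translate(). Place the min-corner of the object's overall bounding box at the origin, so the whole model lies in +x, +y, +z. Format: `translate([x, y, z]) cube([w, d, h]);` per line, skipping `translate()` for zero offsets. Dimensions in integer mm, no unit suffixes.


cube([1829, 247, 2222]);


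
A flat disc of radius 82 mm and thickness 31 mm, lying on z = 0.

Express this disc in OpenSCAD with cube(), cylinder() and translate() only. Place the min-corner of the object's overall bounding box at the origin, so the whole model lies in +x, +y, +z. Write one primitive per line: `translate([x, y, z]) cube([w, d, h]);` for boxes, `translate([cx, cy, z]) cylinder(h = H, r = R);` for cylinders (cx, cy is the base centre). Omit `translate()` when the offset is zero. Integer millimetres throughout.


translate([82, 82, 0]) cylinder(h = 31, r = 82);


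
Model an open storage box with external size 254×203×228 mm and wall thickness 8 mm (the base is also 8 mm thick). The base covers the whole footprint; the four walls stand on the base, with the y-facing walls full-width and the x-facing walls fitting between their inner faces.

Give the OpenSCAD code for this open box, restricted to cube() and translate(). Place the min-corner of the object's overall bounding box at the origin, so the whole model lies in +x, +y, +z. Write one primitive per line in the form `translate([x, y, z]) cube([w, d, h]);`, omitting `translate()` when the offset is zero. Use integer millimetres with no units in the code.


cube([254, 203, 8]);
translate([0, 0, 8]) cube([254, 8, 220]);
translate([0, 195, 8]) cube([254, 8, 220]);
translate([0, 8, 8]) cube([8, 187, 220]);
translate([246, 8, 8]) cube([8, 187, 220]);


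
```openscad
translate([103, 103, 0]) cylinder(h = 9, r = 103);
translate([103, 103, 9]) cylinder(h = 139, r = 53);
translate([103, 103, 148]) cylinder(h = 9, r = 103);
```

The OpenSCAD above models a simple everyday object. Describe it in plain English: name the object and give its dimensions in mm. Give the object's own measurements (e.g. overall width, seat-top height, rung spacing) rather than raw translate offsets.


A spool: two coaxial disc flanges of radius 103 mm and thickness 9 mm, joined by a core cylinder of radius 53 mm and height 139 mm. The lower flange rests on z = 0 and the three cylinders share a vertical axis.


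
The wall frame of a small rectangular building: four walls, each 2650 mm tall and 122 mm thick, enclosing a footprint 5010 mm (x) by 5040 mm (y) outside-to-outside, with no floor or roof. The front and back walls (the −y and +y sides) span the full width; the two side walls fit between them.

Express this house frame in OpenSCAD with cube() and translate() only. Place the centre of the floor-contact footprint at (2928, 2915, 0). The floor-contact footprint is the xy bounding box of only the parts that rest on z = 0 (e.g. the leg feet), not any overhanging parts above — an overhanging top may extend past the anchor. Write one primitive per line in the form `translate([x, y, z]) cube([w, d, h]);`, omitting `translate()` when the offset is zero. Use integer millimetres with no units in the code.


translate([423, 395, 0]) cube([5010, 122, 2650]);
translate([423, 5313, 0]) cube([5010, 122, 2650]);
translate([423, 517, 0]) cube([122, 4796, 2650]);
translate([5311, 517, 0]) cube([122, 4796, 2650]);


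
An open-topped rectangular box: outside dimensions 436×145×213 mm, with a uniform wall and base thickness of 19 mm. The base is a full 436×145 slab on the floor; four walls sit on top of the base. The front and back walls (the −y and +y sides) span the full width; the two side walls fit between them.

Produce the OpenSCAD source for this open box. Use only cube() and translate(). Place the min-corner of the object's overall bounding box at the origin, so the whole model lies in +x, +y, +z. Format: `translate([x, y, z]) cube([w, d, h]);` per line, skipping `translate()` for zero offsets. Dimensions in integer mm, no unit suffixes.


cube([436, 145, 19]);
translate([0, 0, 19]) cube([436, 19, 194]);
translate([0, 126, 19]) cube([436, 19, 194]);
translate([0, 19, 19]) cube([19, 107, 194]);
translate([417, 19, 19]) cube([19, 107, 194]);


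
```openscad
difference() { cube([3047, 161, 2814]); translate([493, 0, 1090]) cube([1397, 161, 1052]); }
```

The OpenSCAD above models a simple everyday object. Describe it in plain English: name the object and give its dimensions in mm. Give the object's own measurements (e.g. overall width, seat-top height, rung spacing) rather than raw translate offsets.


A wall 3047 mm long (x), 161 mm thick (y), 2814 mm tall, with a rectangular window opening cut through it. The opening is 1397 mm wide and 1052 mm tall; its sill is at z = 1090 mm and its near (−x) edge is 493 mm from the wall's −x end. The opening passes through the full wall thickness.


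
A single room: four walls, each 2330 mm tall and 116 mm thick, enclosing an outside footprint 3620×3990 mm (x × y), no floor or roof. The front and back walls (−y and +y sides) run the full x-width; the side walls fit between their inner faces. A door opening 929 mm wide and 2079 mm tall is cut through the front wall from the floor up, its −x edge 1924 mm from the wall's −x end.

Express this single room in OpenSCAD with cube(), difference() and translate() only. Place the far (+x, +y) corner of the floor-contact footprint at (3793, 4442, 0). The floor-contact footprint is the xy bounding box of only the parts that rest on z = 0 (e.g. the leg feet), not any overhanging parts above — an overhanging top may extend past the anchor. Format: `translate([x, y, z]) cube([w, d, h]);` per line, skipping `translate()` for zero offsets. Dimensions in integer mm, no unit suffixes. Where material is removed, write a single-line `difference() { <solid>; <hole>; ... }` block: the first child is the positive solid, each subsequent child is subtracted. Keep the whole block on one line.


difference() { translate([173, 452, 0]) cube([3620, 116, 2330]); translate([2097, 452, 0]) cube([929, 116, 2079]); }
translate([173, 4326, 0]) cube([3620, 116, 2330]);
translate([173, 568, 0]) cube([116, 3758, 2330]);
translate([3677, 568, 0]) cube([116, 3758, 2330]);


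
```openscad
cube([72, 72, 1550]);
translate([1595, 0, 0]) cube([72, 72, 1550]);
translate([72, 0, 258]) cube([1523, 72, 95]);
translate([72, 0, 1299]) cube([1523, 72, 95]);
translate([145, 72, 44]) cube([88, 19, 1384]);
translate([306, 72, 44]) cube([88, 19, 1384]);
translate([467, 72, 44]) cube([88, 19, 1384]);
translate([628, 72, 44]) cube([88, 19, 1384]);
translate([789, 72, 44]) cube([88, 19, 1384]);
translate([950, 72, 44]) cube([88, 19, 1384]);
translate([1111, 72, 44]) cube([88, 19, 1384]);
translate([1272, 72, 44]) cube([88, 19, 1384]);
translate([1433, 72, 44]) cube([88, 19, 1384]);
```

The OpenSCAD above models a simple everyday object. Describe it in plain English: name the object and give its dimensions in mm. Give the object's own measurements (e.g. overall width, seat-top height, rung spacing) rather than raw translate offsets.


A fence section. Two 72×72 mm posts, 1550 mm tall, stand on the floor with a clear span of 1523 mm between their inner faces. Two horizontal rails of 72×95 mm section span the gap between the posts with their undersides at z = 258 mm and z = 1299 mm, flush with the posts' −y face. 9 pickets, each 88 mm wide, 19 mm thick and 1384 mm tall, are fixed to the +y face of the rails with their bottoms at z = 44 mm, spaced across the span with a 73 mm gap after the −x post and between neighbouring pickets, with 74 mm left before the +x post.


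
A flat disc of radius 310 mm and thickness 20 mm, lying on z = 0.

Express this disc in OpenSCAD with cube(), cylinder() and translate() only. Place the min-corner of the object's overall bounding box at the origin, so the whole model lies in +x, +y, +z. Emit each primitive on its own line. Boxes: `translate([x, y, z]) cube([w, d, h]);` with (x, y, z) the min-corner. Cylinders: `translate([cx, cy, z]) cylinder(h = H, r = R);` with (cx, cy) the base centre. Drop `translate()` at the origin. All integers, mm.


translate([310, 310, 0]) cylinder(h = 20, r = 310);


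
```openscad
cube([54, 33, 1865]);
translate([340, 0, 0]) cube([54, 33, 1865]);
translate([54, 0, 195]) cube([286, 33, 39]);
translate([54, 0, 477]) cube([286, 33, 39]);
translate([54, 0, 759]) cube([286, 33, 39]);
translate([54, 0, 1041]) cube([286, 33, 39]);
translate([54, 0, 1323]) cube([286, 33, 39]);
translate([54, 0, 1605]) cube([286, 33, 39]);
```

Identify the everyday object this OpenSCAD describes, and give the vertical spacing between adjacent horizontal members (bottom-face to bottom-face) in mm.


A ladder. The rung spacing is 282 mm.

Two tall 54×33 posts with 6 short bars between them — a ladder. Adjacent rungs sit at z = 195 and z = 477, so the spacing is 477 − 195 = 282 mm.


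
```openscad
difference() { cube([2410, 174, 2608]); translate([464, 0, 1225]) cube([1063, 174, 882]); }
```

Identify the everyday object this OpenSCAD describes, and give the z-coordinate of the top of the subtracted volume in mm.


A wall with a window opening. The window head height is 2107 mm.

A wall with a rectangular opening subtracted — a window. Sill at z = 1225, opening 882 mm tall, so the head is at 1225 + 882 = 2107 mm.


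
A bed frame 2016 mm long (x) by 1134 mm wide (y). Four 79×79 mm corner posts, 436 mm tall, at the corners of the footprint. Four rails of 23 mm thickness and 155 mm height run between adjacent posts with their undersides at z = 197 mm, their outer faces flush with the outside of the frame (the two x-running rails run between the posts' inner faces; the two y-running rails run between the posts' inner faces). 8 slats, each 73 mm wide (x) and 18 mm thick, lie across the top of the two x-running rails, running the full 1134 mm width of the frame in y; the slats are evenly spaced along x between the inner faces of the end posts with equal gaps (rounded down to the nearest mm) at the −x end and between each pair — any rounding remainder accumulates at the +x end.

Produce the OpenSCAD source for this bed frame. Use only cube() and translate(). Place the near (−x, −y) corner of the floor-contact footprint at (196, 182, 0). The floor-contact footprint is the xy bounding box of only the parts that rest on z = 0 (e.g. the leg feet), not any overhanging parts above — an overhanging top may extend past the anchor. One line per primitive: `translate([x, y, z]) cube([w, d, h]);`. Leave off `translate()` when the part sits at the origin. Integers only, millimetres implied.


translate([196, 182, 0]) cube([79, 79, 436]);
translate([196, 1237, 0]) cube([79, 79, 436]);
translate([2133, 182, 0]) cube([79, 79, 436]);
translate([2133, 1237, 0]) cube([79, 79, 436]);
translate([275, 182, 197]) cube([1858, 23, 155]);
translate([275, 1293, 197]) cube([1858, 23, 155]);
translate([196, 261, 197]) cube([23, 976, 155]);
translate([2189, 261, 197]) cube([23, 976, 155]);
translate([416, 182, 352]) cube([73, 1134, 18]);
translate([630, 182, 352]) cube([73, 1134, 18]);
translate([844, 182, 352]) cube([73, 1134, 18]);
translate([1058, 182, 352]) cube([73, 1134, 18]);
translate([1272, 182, 352]) cube([73, 1134, 18]);
translate([1486, 182, 352]) cube([73, 1134, 18]);
translate([1700, 182, 352]) cube([73, 1134, 18]);
translate([1914, 182, 352]) cube([73, 1134, 18]);


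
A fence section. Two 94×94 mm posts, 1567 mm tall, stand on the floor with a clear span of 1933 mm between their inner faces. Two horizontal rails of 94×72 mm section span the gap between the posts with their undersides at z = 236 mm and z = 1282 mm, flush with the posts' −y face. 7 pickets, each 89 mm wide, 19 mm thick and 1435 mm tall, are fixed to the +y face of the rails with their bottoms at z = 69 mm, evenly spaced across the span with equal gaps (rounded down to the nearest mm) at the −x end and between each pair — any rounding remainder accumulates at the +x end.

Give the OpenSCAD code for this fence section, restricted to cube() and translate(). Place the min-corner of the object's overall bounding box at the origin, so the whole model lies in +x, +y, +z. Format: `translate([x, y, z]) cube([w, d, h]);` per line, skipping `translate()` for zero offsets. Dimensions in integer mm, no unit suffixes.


cube([94, 94, 1567]);
translate([2027, 0, 0]) cube([94, 94, 1567]);
translate([94, 0, 236]) cube([1933, 94, 72]);
translate([94, 0, 1282]) cube([1933, 94, 72]);
translate([257, 94, 69]) cube([89, 19, 1435]);
translate([509, 94, 69]) cube([89, 19, 1435]);
translate([761, 94, 69]) cube([89, 19, 1435]);
translate([1013, 94, 69]) cube([89, 19, 1435]);
translate([1265, 94, 69]) cube([89, 19, 1435]);
translate([1517, 94, 69]) cube([89, 19, 1435]);
translate([1769, 94, 69]) cube([89, 19, 1435]);


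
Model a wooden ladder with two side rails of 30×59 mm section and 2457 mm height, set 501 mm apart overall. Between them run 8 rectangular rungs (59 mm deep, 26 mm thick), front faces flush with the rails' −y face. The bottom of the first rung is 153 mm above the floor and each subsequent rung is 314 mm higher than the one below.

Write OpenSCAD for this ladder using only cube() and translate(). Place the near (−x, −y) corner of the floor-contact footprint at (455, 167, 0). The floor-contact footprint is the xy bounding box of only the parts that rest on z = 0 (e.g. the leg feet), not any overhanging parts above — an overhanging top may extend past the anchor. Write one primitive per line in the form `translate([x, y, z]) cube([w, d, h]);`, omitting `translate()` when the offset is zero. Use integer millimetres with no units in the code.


translate([455, 167, 0]) cube([30, 59, 2457]);
translate([926, 167, 0]) cube([30, 59, 2457]);
translate([485, 167, 153]) cube([441, 59, 26]);
translate([485, 167, 467]) cube([441, 59, 26]);
translate([485, 167, 781]) cube([441, 59, 26]);
translate([485, 167, 1095]) cube([441, 59, 26]);
translate([485, 167, 1409]) cube([441, 59, 26]);
translate([485, 167, 1723]) cube([441, 59, 26]);
translate([485, 167, 2037]) cube([441, 59, 26]);
translate([485, 167, 2351]) cube([441, 59, 26]);


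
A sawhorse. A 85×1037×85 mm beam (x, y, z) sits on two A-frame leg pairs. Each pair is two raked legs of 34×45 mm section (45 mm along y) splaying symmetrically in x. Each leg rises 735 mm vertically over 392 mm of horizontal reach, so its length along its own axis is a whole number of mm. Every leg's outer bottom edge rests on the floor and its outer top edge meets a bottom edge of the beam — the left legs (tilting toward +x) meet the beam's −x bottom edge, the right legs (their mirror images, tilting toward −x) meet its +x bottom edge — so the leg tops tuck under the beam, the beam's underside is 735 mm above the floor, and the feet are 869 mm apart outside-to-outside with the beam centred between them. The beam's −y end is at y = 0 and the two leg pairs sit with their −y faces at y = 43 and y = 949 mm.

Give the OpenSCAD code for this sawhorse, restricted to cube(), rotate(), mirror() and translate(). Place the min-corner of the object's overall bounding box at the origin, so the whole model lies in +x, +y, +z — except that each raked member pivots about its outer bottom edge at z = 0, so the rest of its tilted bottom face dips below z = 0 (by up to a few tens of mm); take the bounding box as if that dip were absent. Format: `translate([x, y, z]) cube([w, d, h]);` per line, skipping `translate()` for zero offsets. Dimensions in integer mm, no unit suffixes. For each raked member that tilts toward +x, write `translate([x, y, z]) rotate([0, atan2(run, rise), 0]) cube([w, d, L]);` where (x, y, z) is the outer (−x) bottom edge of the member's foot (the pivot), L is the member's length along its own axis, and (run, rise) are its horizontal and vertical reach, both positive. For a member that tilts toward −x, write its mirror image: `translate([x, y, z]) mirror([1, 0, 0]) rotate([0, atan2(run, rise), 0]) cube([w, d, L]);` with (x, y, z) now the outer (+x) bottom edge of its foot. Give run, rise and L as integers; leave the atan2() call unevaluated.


translate([392, 0, 735]) cube([85, 1037, 85]);
translate([0, 43, 0]) rotate([0, atan2(392, 735), 0]) cube([34, 45, 833]);
translate([869, 43, 0]) mirror([1, 0, 0]) rotate([0, atan2(392, 735), 0]) cube([34, 45, 833]);
translate([0, 949, 0]) rotate([0, atan2(392, 735), 0]) cube([34, 45, 833]);
translate([869, 949, 0]) mirror([1, 0, 0]) rotate([0, atan2(392, 735), 0]) cube([34, 45, 833]);


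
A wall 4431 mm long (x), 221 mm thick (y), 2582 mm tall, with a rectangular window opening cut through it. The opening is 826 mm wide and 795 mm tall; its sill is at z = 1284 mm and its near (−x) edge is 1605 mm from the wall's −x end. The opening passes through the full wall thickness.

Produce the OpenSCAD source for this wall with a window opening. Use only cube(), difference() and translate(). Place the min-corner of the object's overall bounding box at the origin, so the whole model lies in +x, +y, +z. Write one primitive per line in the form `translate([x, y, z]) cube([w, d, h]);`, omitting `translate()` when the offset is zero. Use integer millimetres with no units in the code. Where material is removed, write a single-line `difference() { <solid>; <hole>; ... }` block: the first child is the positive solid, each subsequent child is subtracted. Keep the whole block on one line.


difference() { cube([4431, 221, 2582]); translate([1605, 0, 1284]) cube([826, 221, 795]); }


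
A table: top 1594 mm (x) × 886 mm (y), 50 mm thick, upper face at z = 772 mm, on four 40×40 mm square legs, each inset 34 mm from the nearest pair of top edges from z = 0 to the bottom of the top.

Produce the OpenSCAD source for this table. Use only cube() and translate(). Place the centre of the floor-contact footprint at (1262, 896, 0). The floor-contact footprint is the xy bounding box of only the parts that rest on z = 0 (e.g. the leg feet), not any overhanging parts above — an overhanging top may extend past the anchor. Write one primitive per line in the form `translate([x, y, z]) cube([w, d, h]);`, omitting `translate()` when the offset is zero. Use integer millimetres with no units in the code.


translate([465, 453, 722]) cube([1594, 886, 50]);
translate([499, 487, 0]) cube([40, 40, 722]);
translate([1985, 487, 0]) cube([40, 40, 722]);
translate([499, 1265, 0]) cube([40, 40, 722]);
translate([1985, 1265, 0]) cube([40, 40, 722]);


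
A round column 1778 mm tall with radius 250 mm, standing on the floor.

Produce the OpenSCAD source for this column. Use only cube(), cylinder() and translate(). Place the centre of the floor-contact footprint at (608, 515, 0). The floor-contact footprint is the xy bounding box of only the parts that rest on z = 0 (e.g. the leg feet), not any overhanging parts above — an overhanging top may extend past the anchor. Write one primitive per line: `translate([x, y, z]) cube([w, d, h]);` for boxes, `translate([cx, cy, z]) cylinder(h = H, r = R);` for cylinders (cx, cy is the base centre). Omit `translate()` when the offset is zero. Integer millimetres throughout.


translate([608, 515, 0]) cylinder(h = 1778, r = 250);


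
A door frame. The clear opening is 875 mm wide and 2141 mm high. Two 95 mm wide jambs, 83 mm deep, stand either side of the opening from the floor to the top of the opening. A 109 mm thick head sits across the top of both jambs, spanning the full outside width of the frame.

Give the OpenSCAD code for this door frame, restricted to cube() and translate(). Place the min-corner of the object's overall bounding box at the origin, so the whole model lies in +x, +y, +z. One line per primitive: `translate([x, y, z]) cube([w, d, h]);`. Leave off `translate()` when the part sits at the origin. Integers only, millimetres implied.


cube([95, 83, 2141]);
translate([970, 0, 0]) cube([95, 83, 2141]);
translate([0, 0, 2141]) cube([1065, 83, 109]);


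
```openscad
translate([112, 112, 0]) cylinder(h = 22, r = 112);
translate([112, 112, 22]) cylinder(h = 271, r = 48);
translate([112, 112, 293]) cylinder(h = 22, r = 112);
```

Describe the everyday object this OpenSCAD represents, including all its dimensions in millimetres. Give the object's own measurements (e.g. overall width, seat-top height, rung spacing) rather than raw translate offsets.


A spool: two coaxial disc flanges of radius 112 mm and thickness 22 mm, joined by a core cylinder of radius 48 mm and height 271 mm. The lower flange rests on z = 0 and the three cylinders share a vertical axis.


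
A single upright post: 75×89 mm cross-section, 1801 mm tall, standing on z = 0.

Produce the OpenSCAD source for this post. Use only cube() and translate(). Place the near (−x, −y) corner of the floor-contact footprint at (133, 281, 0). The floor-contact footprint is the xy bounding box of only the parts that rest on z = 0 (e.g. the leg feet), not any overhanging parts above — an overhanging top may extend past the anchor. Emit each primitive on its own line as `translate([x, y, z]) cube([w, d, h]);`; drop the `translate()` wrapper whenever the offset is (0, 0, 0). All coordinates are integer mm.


translate([133, 281, 0]) cube([75, 89, 1801]);


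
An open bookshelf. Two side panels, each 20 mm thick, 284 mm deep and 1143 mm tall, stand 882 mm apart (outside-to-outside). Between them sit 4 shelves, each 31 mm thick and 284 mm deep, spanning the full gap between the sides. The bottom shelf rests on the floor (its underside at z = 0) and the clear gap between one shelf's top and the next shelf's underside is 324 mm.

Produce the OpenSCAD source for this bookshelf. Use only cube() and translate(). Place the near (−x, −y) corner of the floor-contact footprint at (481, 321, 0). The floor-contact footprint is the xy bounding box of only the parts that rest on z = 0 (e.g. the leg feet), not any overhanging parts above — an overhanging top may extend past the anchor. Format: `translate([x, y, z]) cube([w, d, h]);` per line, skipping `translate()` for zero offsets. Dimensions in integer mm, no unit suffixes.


translate([481, 321, 0]) cube([20, 284, 1143]);
translate([1343, 321, 0]) cube([20, 284, 1143]);
translate([501, 321, 0]) cube([842, 284, 31]);
translate([501, 321, 355]) cube([842, 284, 31]);
translate([501, 321, 710]) cube([842, 284, 31]);
translate([501, 321, 1065]) cube([842, 284, 31]);


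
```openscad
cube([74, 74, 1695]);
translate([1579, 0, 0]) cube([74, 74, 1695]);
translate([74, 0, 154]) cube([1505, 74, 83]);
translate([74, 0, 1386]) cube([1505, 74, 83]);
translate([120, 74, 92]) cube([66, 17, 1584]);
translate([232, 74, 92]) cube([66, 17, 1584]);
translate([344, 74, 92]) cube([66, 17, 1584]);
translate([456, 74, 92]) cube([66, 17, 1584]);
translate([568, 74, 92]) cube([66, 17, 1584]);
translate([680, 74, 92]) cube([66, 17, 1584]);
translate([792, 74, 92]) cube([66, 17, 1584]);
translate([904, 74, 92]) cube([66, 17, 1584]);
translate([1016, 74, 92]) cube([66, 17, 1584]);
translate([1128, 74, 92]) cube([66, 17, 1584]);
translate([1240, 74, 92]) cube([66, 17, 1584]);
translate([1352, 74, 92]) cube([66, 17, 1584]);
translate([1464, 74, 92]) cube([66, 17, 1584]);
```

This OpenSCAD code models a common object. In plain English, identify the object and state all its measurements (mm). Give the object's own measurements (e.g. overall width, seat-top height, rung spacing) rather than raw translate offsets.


A fence section. Two 74×74 mm posts, 1695 mm tall, stand on the floor with a clear span of 1505 mm between their inner faces. Two horizontal rails of 74×83 mm section span the gap between the posts with their undersides at z = 154 mm and z = 1386 mm, flush with the posts' −y face. 13 pickets, each 66 mm wide, 17 mm thick and 1584 mm tall, are fixed to the +y face of the rails with their bottoms at z = 92 mm, spaced across the span with a 46 mm gap after the −x post and between neighbouring pickets, with 49 mm left before the +x post.


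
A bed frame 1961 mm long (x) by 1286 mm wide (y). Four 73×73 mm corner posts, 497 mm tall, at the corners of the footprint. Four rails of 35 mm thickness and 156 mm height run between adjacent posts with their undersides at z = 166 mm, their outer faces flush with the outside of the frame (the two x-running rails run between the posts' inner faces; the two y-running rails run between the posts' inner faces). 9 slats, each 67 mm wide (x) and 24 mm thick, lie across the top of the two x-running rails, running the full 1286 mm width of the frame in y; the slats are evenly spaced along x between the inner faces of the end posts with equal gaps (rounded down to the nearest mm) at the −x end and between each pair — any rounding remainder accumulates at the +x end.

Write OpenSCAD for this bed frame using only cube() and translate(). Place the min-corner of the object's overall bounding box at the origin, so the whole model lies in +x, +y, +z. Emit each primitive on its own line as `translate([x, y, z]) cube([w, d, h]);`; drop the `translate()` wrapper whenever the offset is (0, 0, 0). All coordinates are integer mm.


cube([73, 73, 497]);
translate([0, 1213, 0]) cube([73, 73, 497]);
translate([1888, 0, 0]) cube([73, 73, 497]);
translate([1888, 1213, 0]) cube([73, 73, 497]);
translate([73, 0, 166]) cube([1815, 35, 156]);
translate([73, 1251, 166]) cube([1815, 35, 156]);
translate([0, 73, 166]) cube([35, 1140, 156]);
translate([1926, 73, 166]) cube([35, 1140, 156]);
translate([194, 0, 322]) cube([67, 1286, 24]);
translate([382, 0, 322]) cube([67, 1286, 24]);
translate([570, 0, 322]) cube([67, 1286, 24]);
translate([758, 0, 322]) cube([67, 1286, 24]);
translate([946, 0, 322]) cube([67, 1286, 24]);
translate([1134, 0, 322]) cube([67, 1286, 24]);
translate([1322, 0, 322]) cube([67, 1286, 24]);
translate([1510, 0, 322]) cube([67, 1286, 24]);
translate([1698, 0, 322]) cube([67, 1286, 24]);


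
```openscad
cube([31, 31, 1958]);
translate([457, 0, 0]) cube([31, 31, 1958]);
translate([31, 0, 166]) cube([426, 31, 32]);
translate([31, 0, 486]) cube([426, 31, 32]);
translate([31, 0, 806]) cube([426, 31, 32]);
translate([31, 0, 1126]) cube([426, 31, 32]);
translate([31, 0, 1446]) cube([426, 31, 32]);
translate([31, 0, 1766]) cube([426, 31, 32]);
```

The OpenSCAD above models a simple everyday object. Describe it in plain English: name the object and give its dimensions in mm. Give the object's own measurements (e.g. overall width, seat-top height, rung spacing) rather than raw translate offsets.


A straight ladder. Two 31×31 mm vertical rails, 1958 mm tall, stand 488 mm apart (outside-to-outside) with their front faces coplanar on the −y side. 6 rungs, each 31 mm deep and 32 mm tall, span between the inner faces of the rails, front faces flush with the rails. The lowest rung's underside is at z = 166 mm and rungs are spaced 320 mm apart (underside to underside).
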